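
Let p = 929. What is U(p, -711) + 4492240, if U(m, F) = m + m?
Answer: 4494098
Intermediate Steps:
U(m, F) = 2*m
U(p, -711) + 4492240 = 2*929 + 4492240 = 1858 + 4492240 = 4494098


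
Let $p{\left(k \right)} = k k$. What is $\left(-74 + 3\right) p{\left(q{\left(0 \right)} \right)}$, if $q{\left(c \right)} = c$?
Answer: $0$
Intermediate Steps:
$p{\left(k \right)} = k^{2}$
$\left(-74 + 3\right) p{\left(q{\left(0 \right)} \right)} = \left(-74 + 3\right) 0^{2} = \left(-71\right) 0 = 0$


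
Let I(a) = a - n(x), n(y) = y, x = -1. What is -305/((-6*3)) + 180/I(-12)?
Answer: 115/198 ≈ 0.58081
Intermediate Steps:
I(a) = 1 + a (I(a) = a - 1*(-1) = a + 1 = 1 + a)
-305/((-6*3)) + 180/I(-12) = -305/((-6*3)) + 180/(1 - 12) = -305/(-18) + 180/(-11) = -305*(-1/18) + 180*(-1/11) = 305/18 - 180/11 = 115/198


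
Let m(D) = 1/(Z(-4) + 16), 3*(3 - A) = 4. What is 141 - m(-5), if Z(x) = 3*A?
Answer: 2960/21 ≈ 140.95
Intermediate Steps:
A = 5/3 (A = 3 - ⅓*4 = 3 - 4/3 = 5/3 ≈ 1.6667)
Z(x) = 5 (Z(x) = 3*(5/3) = 5)
m(D) = 1/21 (m(D) = 1/(5 + 16) = 1/21)
141 - m(-5) = 141 - 1*1/21 = 141 - 1/21 = 2960/21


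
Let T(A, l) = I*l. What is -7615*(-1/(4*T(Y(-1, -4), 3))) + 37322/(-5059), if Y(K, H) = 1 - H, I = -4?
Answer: -40315741/242832 ≈ -166.02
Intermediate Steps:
T(A, l) = -4*l
-7615*(-1/(4*T(Y(-1, -4), 3))) + 37322/(-5059) = -7615/((-2*2)*(-4*3)) + 37322/(-5059) = -7615/((-4*(-12))) + 37322*(-1/5059) = -7615/48 - 37322/5059 = -40315741/242832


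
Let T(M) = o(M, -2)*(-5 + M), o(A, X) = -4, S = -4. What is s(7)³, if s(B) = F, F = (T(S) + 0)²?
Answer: 2176782336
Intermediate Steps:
T(M) = 20 - 4*M (T(M) = -4*(-5 + M) = 20 - 4*M)
F = 1296 (F = ((20 - 4*(-4)) + 0)² = ((20 + 16) + 0)² = (36 + 0)² = 36² = 1296)
s(B) = 1296
s(7)³ = 1296³ = 2176782336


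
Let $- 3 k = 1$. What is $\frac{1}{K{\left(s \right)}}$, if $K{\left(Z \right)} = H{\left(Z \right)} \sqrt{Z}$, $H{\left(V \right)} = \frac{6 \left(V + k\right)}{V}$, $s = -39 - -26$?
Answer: $- \frac{i \sqrt{13}}{80} \approx - 0.045069 i$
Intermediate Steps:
$k = - \frac{1}{3}$ ($k = \left(- \frac{1}{3}\right) 1 = - \frac{1}{3} \approx -0.33333$)
$s = -13$ ($s = -39 + 26 = -13$)
$H{\left(V \right)} = \frac{-2 + 6 V}{V}$ ($H{\left(V \right)} = \frac{6 \left(V - \frac{1}{3}\right)}{V} = \frac{6 \left(- \frac{1}{3} + V\right)}{V} = \frac{-2 + 6 V}{V}$)
$K{\left(Z \right)} = \sqrt{Z} \left(6 - \frac{2}{Z}\right)$ ($K{\left(Z \right)} = \left(6 - \frac{2}{Z}\right) \sqrt{Z} = \sqrt{Z} \left(6 - \frac{2}{Z}\right)$)
$\frac{1}{K{\left(s \right)}} = \frac{1}{2 \frac{1}{\sqrt{-13}} \left(-1 + 3 \left(-13\right)\right)} = \frac{1}{2 \left(- \frac{i \sqrt{13}}{13}\right) \left(-1 - 39\right)} = \frac{1}{2 \left(- \frac{i \sqrt{13}}{13}\right) \left(-40\right)} = \frac{1}{\frac{80}{13} i \sqrt{13}} = - \frac{i \sqrt{13}}{80}$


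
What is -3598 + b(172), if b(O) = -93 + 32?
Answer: -3659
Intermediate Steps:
b(O) = -61
-3598 + b(172) = -3598 - 61 = -3659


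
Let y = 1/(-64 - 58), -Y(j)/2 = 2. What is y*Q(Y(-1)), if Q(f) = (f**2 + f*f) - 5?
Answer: -27/122 ≈ -0.22131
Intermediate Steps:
Y(j) = -4 (Y(j) = -2*2 = -4)
Q(f) = -5 + 2*f**2 (Q(f) = (f**2 + f**2) - 5 = 2*f**2 - 5 = -5 + 2*f**2)
y = -1/122 (y = 1/(-122) = -1/122 ≈ -0.0081967)
y*Q(Y(-1)) = -(-5 + 2*(-4)**2)/122 = -(-5 + 2*16)/122 = -(-5 + 32)/122 = -1/122*27 = -27/122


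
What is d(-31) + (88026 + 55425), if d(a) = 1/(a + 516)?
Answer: 69573736/485 ≈ 1.4345e+5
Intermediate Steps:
d(a) = 1/(516 + a)
d(-31) + (88026 + 55425) = 1/(516 - 31) + (88026 + 55425) = 1/485 + 143451 = 69573736/485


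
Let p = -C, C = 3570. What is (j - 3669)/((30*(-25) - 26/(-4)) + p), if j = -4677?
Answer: 16692/8627 ≈ 1.9349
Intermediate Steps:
p = -3570 (p = -1*3570 = -3570)
(j - 3669)/((30*(-25) - 26/(-4)) + p) = (-4677 - 3669)/((30*(-25) - 26/(-4)) - 3570) = -8346/((-750 - 26*(-1/4)) - 3570) = -8346/((-750 + 13/2) - 3570) = -8346/(-1487/2 - 3570) = -8346/(-8627/2) = -8346*(-2/8627) = 16692/8627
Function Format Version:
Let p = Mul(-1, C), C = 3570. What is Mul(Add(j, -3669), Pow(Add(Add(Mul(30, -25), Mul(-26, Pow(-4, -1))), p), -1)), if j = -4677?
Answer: Rational(16692, 8627) ≈ 1.9349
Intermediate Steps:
p = -3570 (p = Mul(-1, 3570) = -3570)
Mul(Add(j, -3669), Pow(Add(Add(Mul(30, -25), Mul(-26, Pow(-4, -1))), p), -1)) = Mul(Add(-4677, -3669), Pow(Add(Add(Mul(30, -25), Mul(-26, Pow(-4, -1))), -3570), -1)) = Mul(-8346, Pow(Add(Add(-750, Mul(-26, Rational(-1, 4))), -3570), -1)) = Mul(-8346, Pow(Add(Add(-750, Rational(13, 2)), -3570), -1)) = Mul(-8346, Pow(Add(Rational(-1487, 2), -3570), -1)) = Mul(-8346, Pow(Rational(-8627, 2), -1)) = Mul(-8346, Rational(-2, 8627)) = Rational(16692, 8627)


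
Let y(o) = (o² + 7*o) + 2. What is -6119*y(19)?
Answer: -3035024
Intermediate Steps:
y(o) = 2 + o² + 7*o
-6119*y(19) = -6119*(2 + 19² + 7*19) = -6119*(2 + 361 + 133) = -6119*496 = -3035024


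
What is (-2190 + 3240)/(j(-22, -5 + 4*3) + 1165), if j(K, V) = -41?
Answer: 525/562 ≈ 0.93416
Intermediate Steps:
(-2190 + 3240)/(j(-22, -5 + 4*3) + 1165) = (-2190 + 3240)/(-41 + 1165) = 1050/1124 = 1050*(1/1124) = 525/562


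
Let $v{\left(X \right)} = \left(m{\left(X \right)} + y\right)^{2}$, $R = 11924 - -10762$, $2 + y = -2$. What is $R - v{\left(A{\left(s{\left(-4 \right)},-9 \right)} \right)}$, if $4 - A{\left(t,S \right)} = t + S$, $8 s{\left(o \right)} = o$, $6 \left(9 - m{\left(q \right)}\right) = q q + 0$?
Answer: $\frac{1410695}{64} \approx 22042.0$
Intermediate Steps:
$y = -4$ ($y = -2 - 2 = -4$)
$m{\left(q \right)} = 9 - \frac{q^{2}}{6}$ ($m{\left(q \right)} = 9 - \frac{q q + 0}{6} = 9 - \frac{q^{2} + 0}{6} = 9 - \frac{q^{2}}{6}$)
$s{\left(o \right)} = \frac{o}{8}$
$A{\left(t,S \right)} = 4 - S - t$ ($A{\left(t,S \right)} = 4 - \left(t + S\right) = 4 - \left(S + t\right) = 4 - S - t$)
$R = 22686$ ($R = 11924 + 10762 = 22686$)
$v{\left(X \right)} = \left(5 - \frac{X^{2}}{6}\right)^{2}$ ($v{\left(X \right)} = \left(\left(9 - \frac{X^{2}}{6}\right) - 4\right)^{2} = \left(5 - \frac{X^{2}}{6}\right)^{2}$)
$R - v{\left(A{\left(s{\left(-4 \right)},-9 \right)} \right)} = 22686 - \frac{\left(-30 + \left(4 - -9 - \frac{1}{8} \left(-4\right)\right)^{2}\right)^{2}}{36} = 22686 - \frac{\left(-30 + \left(4 + 9 - - \frac{1}{2}\right)^{2}\right)^{2}}{36} = 22686 - \frac{\left(-30 + \left(4 + 9 + \frac{1}{2}\right)^{2}\right)^{2}}{36} = 22686 - \frac{\left(-30 + \left(\frac{27}{2}\right)^{2}\right)^{2}}{36} = 22686 - \frac{\left(-30 + \frac{729}{4}\right)^{2}}{36} = 22686 - \frac{\left(\frac{609}{4}\right)^{2}}{36} = 22686 - \frac{1}{36} \cdot \frac{370881}{16} = 22686 - \frac{41209}{64} = \frac{1410695}{64}$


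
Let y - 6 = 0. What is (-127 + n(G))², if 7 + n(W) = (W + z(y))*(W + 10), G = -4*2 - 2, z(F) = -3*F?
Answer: 17956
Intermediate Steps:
y = 6 (y = 6 + 0 = 6)
G = -10 (G = -8 - 2 = -10)
n(W) = -7 + (-18 + W)*(10 + W) (n(W) = -7 + (W - 3*6)*(W + 10) = -7 + (W - 18)*(10 + W) = -7 + (-18 + W)*(10 + W))
(-127 + n(G))² = (-127 + (-187 + (-10)² - 8*(-10)))² = (-127 + (-187 + 100 + 80))² = (-127 - 7)² = (-134)² = 17956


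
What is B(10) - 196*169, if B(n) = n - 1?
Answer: -33115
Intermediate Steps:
B(n) = -1 + n
B(10) - 196*169 = (-1 + 10) - 196*169 = 9 - 33124 = -33115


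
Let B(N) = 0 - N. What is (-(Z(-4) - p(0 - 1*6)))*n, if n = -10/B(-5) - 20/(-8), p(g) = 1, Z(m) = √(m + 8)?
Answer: -½ ≈ -0.50000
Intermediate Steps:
Z(m) = √(8 + m)
B(N) = -N
n = ½ (n = -10/((-1*(-5))) - 20/(-8) = -10/5 - 20*(-⅛) = -10*⅕ + 5/2 = -2 + 5/2 = ½ ≈ 0.50000)
(-(Z(-4) - p(0 - 1*6)))*n = -(√(8 - 4) - 1*1)*(½) = -(√4 - 1)*(½) = -(2 - 1)*(½) = -1*1*(½) = -1*½ = -½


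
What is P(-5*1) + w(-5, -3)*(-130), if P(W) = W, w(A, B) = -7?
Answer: 905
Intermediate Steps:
P(-5*1) + w(-5, -3)*(-130) = -5*1 - 7*(-130) = -5 + 910 = 905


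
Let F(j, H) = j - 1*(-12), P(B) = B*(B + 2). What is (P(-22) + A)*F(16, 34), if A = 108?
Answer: 15344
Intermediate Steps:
P(B) = B*(2 + B)
F(j, H) = 12 + j (F(j, H) = j + 12 = 12 + j)
(P(-22) + A)*F(16, 34) = (-22*(2 - 22) + 108)*(12 + 16) = (-22*(-20) + 108)*28 = (440 + 108)*28 = 548*28 = 15344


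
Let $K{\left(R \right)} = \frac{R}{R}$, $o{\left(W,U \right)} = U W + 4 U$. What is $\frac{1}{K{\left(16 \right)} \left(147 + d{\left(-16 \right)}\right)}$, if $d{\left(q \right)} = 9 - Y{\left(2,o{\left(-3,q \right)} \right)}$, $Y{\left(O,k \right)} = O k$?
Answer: $\frac{1}{188} \approx 0.0053191$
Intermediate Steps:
$o{\left(W,U \right)} = 4 U + U W$
$K{\left(R \right)} = 1$
$d{\left(q \right)} = 9 - 2 q$ ($d{\left(q \right)} = 9 - 2 q \left(4 - 3\right) = 9 - 2 q 1 = 9 - 2 q$)
$\frac{1}{K{\left(16 \right)} \left(147 + d{\left(-16 \right)}\right)} = \frac{1}{1 \left(147 + \left(9 - -32\right)\right)} = \frac{1}{1 \left(147 + \left(9 + 32\right)\right)} = \frac{1}{1 \left(147 + 41\right)} = \frac{1}{1 \cdot 188} = \frac{1}{188}$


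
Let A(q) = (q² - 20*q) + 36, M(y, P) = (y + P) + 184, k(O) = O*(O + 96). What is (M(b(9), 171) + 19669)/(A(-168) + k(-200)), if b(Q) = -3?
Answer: 20021/52420 ≈ 0.38193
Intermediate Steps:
k(O) = O*(96 + O)
M(y, P) = 184 + P + y (M(y, P) = (P + y) + 184 = 184 + P + y)
A(q) = 36 + q² - 20*q
(M(b(9), 171) + 19669)/(A(-168) + k(-200)) = ((184 + 171 - 3) + 19669)/((36 + (-168)² - 20*(-168)) - 200*(96 - 200)) = (352 + 19669)/((36 + 28224 + 3360) - 200*(-104)) = 20021/(31620 + 20800) = 20021/52420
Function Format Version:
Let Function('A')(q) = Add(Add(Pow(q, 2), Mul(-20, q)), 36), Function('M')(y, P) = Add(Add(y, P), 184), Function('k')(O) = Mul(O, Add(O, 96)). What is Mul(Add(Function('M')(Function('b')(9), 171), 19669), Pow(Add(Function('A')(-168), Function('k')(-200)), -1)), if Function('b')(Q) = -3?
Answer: Rational(20021, 52420) ≈ 0.38193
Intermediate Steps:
Function('k')(O) = Mul(O, Add(96, O))
Function('M')(y, P) = Add(184, P, y) (Function('M')(y, P) = Add(Add(P, y), 184) = Add(184, P, y))
Function('A')(q) = Add(36, Pow(q, 2), Mul(-20, q))
Mul(Add(Function('M')(Function('b')(9), 171), 19669), Pow(Add(Function('A')(-168), Function('k')(-200)), -1)) = Mul(Add(Add(184, 171, -3), 19669), Pow(Add(Add(36, Pow(-168, 2), Mul(-20, -168)), Mul(-200, Add(96, -200))), -1)) = Mul(Add(352, 19669), Pow(Add(Add(36, 28224, 3360), Mul(-200, -104)), -1)) = Mul(20021, Pow(Add(31620, 20800), -1)) = Mul(20021, Pow(52420, -1)) = Mul(20021, Rational(1, 52420)) = Rational(20021, 52420)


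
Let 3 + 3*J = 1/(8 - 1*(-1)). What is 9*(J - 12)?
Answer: -350/3 ≈ -116.67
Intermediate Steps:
J = -26/27 (J = -1 + 1/(3*(8 - 1*(-1))) = -1 + 1/(3*(8 + 1)) = -1 + (⅓)/9 = -1 + (⅓)*(⅑) = -1 + 1/27 = -26/27 ≈ -0.96296)
9*(J - 12) = 9*(-26/27 - 12) = 9*(-350/27) = -350/3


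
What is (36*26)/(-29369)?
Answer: -936/29369 ≈ -0.031870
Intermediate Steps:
(36*26)/(-29369) = 936*(-1/29369) = -936/29369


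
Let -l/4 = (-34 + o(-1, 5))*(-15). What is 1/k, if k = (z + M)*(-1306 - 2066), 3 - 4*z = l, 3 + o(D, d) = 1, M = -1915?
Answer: 1/4633971 ≈ 2.1580e-7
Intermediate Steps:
o(D, d) = -2 (o(D, d) = -3 + 1 = -2)
l = -2160 (l = -4*(-34 - 2)*(-15) = -(-144)*(-15) = -4*540 = -2160)
z = 2163/4 (z = ¾ - ¼*(-2160) = ¾ + 540 = 2163/4 ≈ 540.75)
k = 4633971 (k = (2163/4 - 1915)*(-1306 - 2066) = -5497/4*(-3372) = 4633971)
1/k = 1/4633971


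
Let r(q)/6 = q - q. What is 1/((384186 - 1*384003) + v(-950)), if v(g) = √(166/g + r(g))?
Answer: 86925/15907358 - 5*I*√1577/15907358 ≈ 0.0054644 - 1.2482e-5*I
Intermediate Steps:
r(q) = 0 (r(q) = 6*(q - q) = 6*0 = 0)
v(g) = √166*√(1/g) (v(g) = √(166/g + 0) = √(166/g) = √166*√(1/g))
1/((384186 - 1*384003) + v(-950)) = 1/((384186 - 1*384003) + √166*√(1/(-950))) = 1/((384186 - 384003) + √166*√(-1/950)) = 1/(183 + √166*(I*√38/190)) = 1/(183 + I*√1577/95)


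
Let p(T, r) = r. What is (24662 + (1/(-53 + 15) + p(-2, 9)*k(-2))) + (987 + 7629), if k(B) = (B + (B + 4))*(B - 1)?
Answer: 1264563/38 ≈ 33278.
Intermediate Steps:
k(B) = (-1 + B)*(4 + 2*B) (k(B) = (B + (4 + B))*(-1 + B) = (4 + 2*B)*(-1 + B) = (-1 + B)*(4 + 2*B))
(24662 + (1/(-53 + 15) + p(-2, 9)*k(-2))) + (987 + 7629) = (24662 + (1/(-53 + 15) + 9*(-4 + 2*(-2) + 2*(-2)**2))) + (987 + 7629) = (24662 + (1/(-38) + 9*(-4 - 4 + 2*4))) + 8616 = (24662 + (-1/38 + 9*(-4 - 4 + 8))) + 8616 = (24662 + (-1/38 + 9*0)) + 8616 = (24662 + (-1/38 + 0)) + 8616 = (24662 - 1/38) + 8616 = 937155/38 + 8616 = 1264563/38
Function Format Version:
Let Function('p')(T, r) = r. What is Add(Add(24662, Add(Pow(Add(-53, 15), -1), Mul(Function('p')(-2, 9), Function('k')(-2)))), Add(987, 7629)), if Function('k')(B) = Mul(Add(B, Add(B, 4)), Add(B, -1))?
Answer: Rational(1264563, 38) ≈ 33278.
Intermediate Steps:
Function('k')(B) = Mul(Add(-1, B), Add(4, Mul(2, B))) (Function('k')(B) = Mul(Add(B, Add(4, B)), Add(-1, B)) = Mul(Add(4, Mul(2, B)), Add(-1, B)) = Mul(Add(-1, B), Add(4, Mul(2, B))))
Add(Add(24662, Add(Pow(Add(-53, 15), -1), Mul(Function('p')(-2, 9), Function('k')(-2)))), Add(987, 7629)) = Add(Add(24662, Add(Pow(Add(-53, 15), -1), Mul(9, Add(-4, Mul(2, -2), Mul(2, Pow(-2, 2)))))), Add(987, 7629)) = Add(Add(24662, Add(Pow(-38, -1), Mul(9, Add(-4, -4, Mul(2, 4))))), 8616) = Add(Add(24662, Add(Rational(-1, 38), Mul(9, Add(-4, -4, 8)))), 8616) = Add(Add(24662, Add(Rational(-1, 38), Mul(9, 0))), 8616) = Add(Add(24662, Add(Rational(-1, 38), 0)), 8616) = Add(Add(24662, Rational(-1, 38)), 8616) = Add(Rational(937155, 38), 8616) = Rational(1264563, 38)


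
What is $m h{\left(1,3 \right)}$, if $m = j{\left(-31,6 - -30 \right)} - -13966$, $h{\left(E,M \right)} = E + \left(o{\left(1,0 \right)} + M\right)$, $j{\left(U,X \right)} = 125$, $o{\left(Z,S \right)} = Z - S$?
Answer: $70455$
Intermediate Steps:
$h{\left(E,M \right)} = 1 + E + M$ ($h{\left(E,M \right)} = E + \left(\left(1 - 0\right) + M\right) = E + \left(\left(1 + 0\right) + M\right) = E + \left(1 + M\right) = 1 + E + M$)
$m = 14091$ ($m = 125 - -13966 = 125 + 13966 = 14091$)
$m h{\left(1,3 \right)} = 14091 \left(1 + 1 + 3\right) = 14091 \cdot 5 = 70455$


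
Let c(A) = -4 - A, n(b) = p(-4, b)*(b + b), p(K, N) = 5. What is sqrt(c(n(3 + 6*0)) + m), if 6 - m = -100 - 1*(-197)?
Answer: 5*I*sqrt(5) ≈ 11.18*I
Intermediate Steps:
n(b) = 10*b (n(b) = 5*(b + b) = 5*(2*b) = 10*b)
m = -91 (m = 6 - (-100 - 1*(-197)) = 6 - (-100 + 197) = 6 - 1*97 = 6 - 97 = -91)
sqrt(c(n(3 + 6*0)) + m) = sqrt((-4 - 10*(3 + 6*0)) - 91) = sqrt((-4 - 10*(3 + 0)) - 91) = sqrt((-4 - 10*3) - 91) = sqrt((-4 - 1*30) - 91) = sqrt((-4 - 30) - 91) = sqrt(-34 - 91) = sqrt(-125) = 5*I*sqrt(5)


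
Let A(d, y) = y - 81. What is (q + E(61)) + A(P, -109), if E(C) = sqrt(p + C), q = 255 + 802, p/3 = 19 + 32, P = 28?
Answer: 867 + sqrt(214) ≈ 881.63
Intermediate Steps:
p = 153 (p = 3*(19 + 32) = 3*51 = 153)
q = 1057
A(d, y) = -81 + y
E(C) = sqrt(153 + C)
(q + E(61)) + A(P, -109) = (1057 + sqrt(153 + 61)) + (-81 - 109) = (1057 + sqrt(214)) - 190 = 867 + sqrt(214)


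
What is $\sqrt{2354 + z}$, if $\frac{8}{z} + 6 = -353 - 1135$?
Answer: $\frac{53 \sqrt{51958}}{249} \approx 48.518$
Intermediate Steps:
$z = - \frac{4}{747}$ ($z = \frac{8}{-6 - 1488} = \frac{8}{-1494} = 8 \left(- \frac{1}{1494}\right) = - \frac{4}{747} \approx -0.0053548$)
$\sqrt{2354 + z} = \sqrt{2354 - \frac{4}{747}} = \sqrt{\frac{1758434}{747}} = \frac{53 \sqrt{51958}}{249}$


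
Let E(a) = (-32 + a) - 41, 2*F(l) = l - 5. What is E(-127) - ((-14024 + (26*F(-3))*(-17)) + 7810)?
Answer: 4246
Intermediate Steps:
F(l) = -5/2 + l/2 (F(l) = (l - 5)/2 = (-5 + l)/2 = -5/2 + l/2)
E(a) = -73 + a
E(-127) - ((-14024 + (26*F(-3))*(-17)) + 7810) = (-73 - 127) - ((-14024 + (26*(-5/2 + (1/2)*(-3)))*(-17)) + 7810) = -200 - ((-14024 + (26*(-5/2 - 3/2))*(-17)) + 7810) = -200 - ((-14024 + (26*(-4))*(-17)) + 7810) = -200 - ((-14024 - 104*(-17)) + 7810) = -200 - ((-14024 + 1768) + 7810) = -200 - (-12256 + 7810) = -200 - 1*(-4446) = -200 + 4446 = 4246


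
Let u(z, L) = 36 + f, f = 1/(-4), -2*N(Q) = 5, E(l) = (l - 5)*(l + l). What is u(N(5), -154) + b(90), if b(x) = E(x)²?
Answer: 936360143/4 ≈ 2.3409e+8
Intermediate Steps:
E(l) = 2*l*(-5 + l) (E(l) = (-5 + l)*(2*l) = 2*l*(-5 + l))
N(Q) = -5/2 (N(Q) = -½*5 = -5/2)
f = -¼ ≈ -0.25000
u(z, L) = 143/4 (u(z, L) = 36 - ¼ = 143/4)
b(x) = 4*x²*(-5 + x)² (b(x) = (2*x*(-5 + x))² = 4*x²*(-5 + x)²)
u(N(5), -154) + b(90) = 143/4 + 4*90²*(-5 + 90)² = 143/4 + 4*8100*85² = 143/4 + 4*8100*7225 = 143/4 + 234090000 = 936360143/4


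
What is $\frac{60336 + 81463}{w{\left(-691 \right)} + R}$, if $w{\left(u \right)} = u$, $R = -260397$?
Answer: $- \frac{141799}{261088} \approx -0.54311$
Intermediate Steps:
$\frac{60336 + 81463}{w{\left(-691 \right)} + R} = \frac{60336 + 81463}{-691 - 260397} = \frac{141799}{-261088} = 141799 \left(- \frac{1}{261088}\right) = - \frac{141799}{261088}$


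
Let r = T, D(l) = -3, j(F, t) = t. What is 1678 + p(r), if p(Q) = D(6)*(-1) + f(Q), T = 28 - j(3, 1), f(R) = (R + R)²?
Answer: 4597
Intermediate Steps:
f(R) = 4*R² (f(R) = (2*R)² = 4*R²)
T = 27 (T = 28 - 1*1 = 28 - 1 = 27)
r = 27
p(Q) = 3 + 4*Q² (p(Q) = -3*(-1) + 4*Q² = 3 + 4*Q²)
1678 + p(r) = 1678 + (3 + 4*27²) = 1678 + (3 + 4*729) = 1678 + (3 + 2916) = 1678 + 2919 = 4597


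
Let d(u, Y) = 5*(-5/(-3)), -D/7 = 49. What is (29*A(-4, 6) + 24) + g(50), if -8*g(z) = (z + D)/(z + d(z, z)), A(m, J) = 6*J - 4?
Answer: 1333679/1400 ≈ 952.63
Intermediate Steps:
D = -343 (D = -7*49 = -343)
A(m, J) = -4 + 6*J
d(u, Y) = 25/3 (d(u, Y) = 5*(-5*(-⅓)) = 5*(5/3) = 25/3)
g(z) = -(-343 + z)/(8*(25/3 + z)) (g(z) = -(z - 343)/(8*(z + 25/3)) = -(-343 + z)/(8*(25/3 + z)))
(29*A(-4, 6) + 24) + g(50) = (29*(-4 + 6*6) + 24) + 3*(343 - 1*50)/(8*(25 + 3*50)) = (29*(-4 + 36) + 24) + 3*(343 - 50)/(8*(25 + 150)) = (29*32 + 24) + (3/8)*293/175 = (928 + 24) + (3/8)*(1/175)*293 = 952 + 879/1400 = 1333679/1400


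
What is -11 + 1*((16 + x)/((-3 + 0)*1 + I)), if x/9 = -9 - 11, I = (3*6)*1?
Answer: -329/15 ≈ -21.933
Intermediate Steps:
I = 18 (I = 18*1 = 18)
x = -180 (x = 9*(-9 - 11) = 9*(-20) = -180)
-11 + 1*((16 + x)/((-3 + 0)*1 + I)) = -11 + 1*((16 - 180)/((-3 + 0)*1 + 18)) = -11 + 1*(-164/(-3*1 + 18)) = -11 + 1*(-164/(-3 + 18)) = -11 + 1*(-164/15) = -11 - 164/15 = -329/15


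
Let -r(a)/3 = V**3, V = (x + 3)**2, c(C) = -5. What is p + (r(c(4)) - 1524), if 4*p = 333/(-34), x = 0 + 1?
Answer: -1878765/136 ≈ -13814.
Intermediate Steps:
x = 1
V = 16 (V = (1 + 3)**2 = 4**2 = 16)
r(a) = -12288 (r(a) = -3*16**3 = -3*4096 = -12288)
p = -333/136 (p = (333/(-34))/4 = (333*(-1/34))/4 = (1/4)*(-333/34) = -333/136 ≈ -2.4485)
p + (r(c(4)) - 1524) = -333/136 + (-12288 - 1524) = -333/136 - 13812 = -1878765/136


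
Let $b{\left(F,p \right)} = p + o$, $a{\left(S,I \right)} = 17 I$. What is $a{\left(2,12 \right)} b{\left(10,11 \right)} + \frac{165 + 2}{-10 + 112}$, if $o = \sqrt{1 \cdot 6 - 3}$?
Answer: $\frac{229055}{102} + 204 \sqrt{3} \approx 2599.0$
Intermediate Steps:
$o = \sqrt{3}$ ($o = \sqrt{6 - 3} = \sqrt{3} \approx 1.732$)
$b{\left(F,p \right)} = p + \sqrt{3}$
$a{\left(2,12 \right)} b{\left(10,11 \right)} + \frac{165 + 2}{-10 + 112} = 17 \cdot 12 \left(11 + \sqrt{3}\right) + \frac{165 + 2}{-10 + 112} = 204 \left(11 + \sqrt{3}\right) + \frac{167}{102} = \left(2244 + 204 \sqrt{3}\right) + 167 \cdot \frac{1}{102} = \left(2244 + 204 \sqrt{3}\right) + \frac{167}{102} = \frac{229055}{102} + 204 \sqrt{3}$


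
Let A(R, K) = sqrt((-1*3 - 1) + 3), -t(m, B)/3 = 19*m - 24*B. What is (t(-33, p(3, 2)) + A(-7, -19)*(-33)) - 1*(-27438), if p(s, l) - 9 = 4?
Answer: 30255 - 33*I ≈ 30255.0 - 33.0*I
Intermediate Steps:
p(s, l) = 13 (p(s, l) = 9 + 4 = 13)
t(m, B) = -57*m + 72*B (t(m, B) = -3*(19*m - 24*B) = -3*(-24*B + 19*m) = -57*m + 72*B)
A(R, K) = I (A(R, K) = sqrt((-3 - 1) + 3) = sqrt(-4 + 3) = sqrt(-1) = I)
(t(-33, p(3, 2)) + A(-7, -19)*(-33)) - 1*(-27438) = ((-57*(-33) + 72*13) + I*(-33)) - 1*(-27438) = ((1881 + 936) - 33*I) + 27438 = (2817 - 33*I) + 27438 = 30255 - 33*I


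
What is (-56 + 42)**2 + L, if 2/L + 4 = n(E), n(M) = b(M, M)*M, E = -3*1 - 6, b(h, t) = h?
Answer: 15094/77 ≈ 196.03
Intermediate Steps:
E = -9 (E = -3 - 6 = -9)
n(M) = M**2 (n(M) = M*M = M**2)
L = 2/77 (L = 2/(-4 + (-9)**2) = 2/(-4 + 81) = 2/77 ≈ 0.025974)
(-56 + 42)**2 + L = (-56 + 42)**2 + 2/77 = (-14)**2 + 2/77 = 196 + 2/77 = 15094/77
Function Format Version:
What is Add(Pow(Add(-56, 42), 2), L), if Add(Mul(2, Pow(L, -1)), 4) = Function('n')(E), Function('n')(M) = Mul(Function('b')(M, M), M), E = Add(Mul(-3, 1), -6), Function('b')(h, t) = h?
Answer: Rational(15094, 77) ≈ 196.03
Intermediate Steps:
E = -9 (E = Add(-3, -6) = -9)
Function('n')(M) = Pow(M, 2) (Function('n')(M) = Mul(M, M) = Pow(M, 2))
L = Rational(2, 77) (L = Mul(2, Pow(Add(-4, Pow(-9, 2)), -1)) = Mul(2, Pow(Add(-4, 81), -1)) = Mul(2, Pow(77, -1)) = Mul(2, Rational(1, 77)) = Rational(2, 77) ≈ 0.025974)
Add(Pow(Add(-56, 42), 2), L) = Add(Pow(Add(-56, 42), 2), Rational(2, 77)) = Add(Pow(-14, 2), Rational(2, 77)) = Add(196, Rational(2, 77)) = Rational(15094, 77)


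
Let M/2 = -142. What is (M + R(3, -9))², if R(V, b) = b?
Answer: 85849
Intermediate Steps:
M = -284 (M = 2*(-142) = -284)
(M + R(3, -9))² = (-284 - 9)² = (-293)² = 85849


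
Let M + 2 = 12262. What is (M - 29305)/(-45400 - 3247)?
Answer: 17045/48647 ≈ 0.35038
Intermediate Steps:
M = 12260 (M = -2 + 12262 = 12260)
(M - 29305)/(-45400 - 3247) = (12260 - 29305)/(-45400 - 3247) = -17045/(-48647) = -17045*(-1/48647) = 17045/48647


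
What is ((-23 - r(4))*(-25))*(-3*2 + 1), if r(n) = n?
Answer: -3375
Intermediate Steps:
((-23 - r(4))*(-25))*(-3*2 + 1) = ((-23 - 1*4)*(-25))*(-3*2 + 1) = ((-23 - 4)*(-25))*(-6 + 1) = -27*(-25)*(-5) = 675*(-5) = -3375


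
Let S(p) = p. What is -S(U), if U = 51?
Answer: -51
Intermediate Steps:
-S(U) = -1*51 = -51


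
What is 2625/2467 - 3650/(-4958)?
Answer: 11009650/6115693 ≈ 1.8002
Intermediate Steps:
2625/2467 - 3650/(-4958) = 2625*(1/2467) - 3650*(-1/4958) = 2625/2467 + 1825/2479 = 11009650/6115693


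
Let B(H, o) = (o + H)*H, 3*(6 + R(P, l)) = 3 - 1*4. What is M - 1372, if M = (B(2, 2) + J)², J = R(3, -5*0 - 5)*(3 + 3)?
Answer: -472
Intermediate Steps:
R(P, l) = -19/3 (R(P, l) = -6 + (3 - 1*4)/3 = -6 + (3 - 4)/3 = -6 + (⅓)*(-1) = -6 - ⅓ = -19/3)
B(H, o) = H*(H + o) (B(H, o) = (H + o)*H = H*(H + o))
J = -38 (J = -19*(3 + 3)/3 = -19/3*6 = -38)
M = 900 (M = (2*(2 + 2) - 38)² = (2*4 - 38)² = (8 - 38)² = (-30)² = 900)
M - 1372 = 900 - 1372 = -472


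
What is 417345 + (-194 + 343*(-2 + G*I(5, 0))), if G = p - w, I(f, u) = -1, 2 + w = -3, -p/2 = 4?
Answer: 417494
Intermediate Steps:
p = -8 (p = -2*4 = -8)
w = -5 (w = -2 - 3 = -5)
G = -3 (G = -8 - 1*(-5) = -8 + 5 = -3)
417345 + (-194 + 343*(-2 + G*I(5, 0))) = 417345 + (-194 + 343*(-2 - 3*(-1))) = 417345 + (-194 + 343*(-2 + 3)) = 417345 + (-194 + 343*1) = 417345 + (-194 + 343) = 417345 + 149 = 417494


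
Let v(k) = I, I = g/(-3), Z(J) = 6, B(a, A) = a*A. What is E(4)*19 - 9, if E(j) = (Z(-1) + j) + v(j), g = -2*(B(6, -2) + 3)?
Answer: 67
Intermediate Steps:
B(a, A) = A*a
g = 18 (g = -2*(-2*6 + 3) = -2*(-12 + 3) = -2*(-9) = 18)
I = -6 (I = 18/(-3) = 18*(-1/3) = -6)
v(k) = -6
E(j) = j (E(j) = (6 + j) - 6 = j)
E(4)*19 - 9 = 4*19 - 9 = 76 - 9 = 67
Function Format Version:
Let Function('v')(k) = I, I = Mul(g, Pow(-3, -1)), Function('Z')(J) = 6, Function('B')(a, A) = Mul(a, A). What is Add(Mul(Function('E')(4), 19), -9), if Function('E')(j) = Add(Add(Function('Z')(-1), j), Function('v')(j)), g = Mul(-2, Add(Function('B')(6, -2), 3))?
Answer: 67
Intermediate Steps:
Function('B')(a, A) = Mul(A, a)
g = 18 (g = Mul(-2, Add(Mul(-2, 6), 3)) = Mul(-2, Add(-12, 3)) = Mul(-2, -9) = 18)
I = -6 (I = Mul(18, Pow(-3, -1)) = Mul(18, Rational(-1, 3)) = -6)
Function('v')(k) = -6
Function('E')(j) = j (Function('E')(j) = Add(Add(6, j), -6) = j)
Add(Mul(Function('E')(4), 19), -9) = Add(Mul(4, 19), -9) = Add(76, -9) = 67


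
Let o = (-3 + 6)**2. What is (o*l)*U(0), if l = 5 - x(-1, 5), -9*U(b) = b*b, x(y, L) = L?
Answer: 0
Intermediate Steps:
U(b) = -b**2/9 (U(b) = -b*b/9 = -b**2/9)
o = 9 (o = 3**2 = 9)
l = 0 (l = 5 - 1*5 = 5 - 5 = 0)
(o*l)*U(0) = (9*0)*(-1/9*0**2) = 0*(-1/9*0) = 0*0 = 0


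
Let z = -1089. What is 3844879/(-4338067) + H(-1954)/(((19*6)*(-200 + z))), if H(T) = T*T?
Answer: -8564116305653/318730796691 ≈ -26.869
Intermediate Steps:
H(T) = T²
3844879/(-4338067) + H(-1954)/(((19*6)*(-200 + z))) = 3844879/(-4338067) + (-1954)²/(((19*6)*(-200 - 1089))) = 3844879*(-1/4338067) + 3818116/((114*(-1289))) = -3844879/4338067 + 3818116/(-146946) = -3844879/4338067 + 3818116*(-1/146946) = -3844879/4338067 - 1909058/73473 = -8564116305653/318730796691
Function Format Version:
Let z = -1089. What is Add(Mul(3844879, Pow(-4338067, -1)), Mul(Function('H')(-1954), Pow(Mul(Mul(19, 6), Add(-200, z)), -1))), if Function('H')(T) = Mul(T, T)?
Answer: Rational(-8564116305653, 318730796691) ≈ -26.869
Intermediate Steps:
Function('H')(T) = Pow(T, 2)
Add(Mul(3844879, Pow(-4338067, -1)), Mul(Function('H')(-1954), Pow(Mul(Mul(19, 6), Add(-200, z)), -1))) = Add(Mul(3844879, Pow(-4338067, -1)), Mul(Pow(-1954, 2), Pow(Mul(Mul(19, 6), Add(-200, -1089)), -1))) = Add(Mul(3844879, Rational(-1, 4338067)), Mul(3818116, Pow(Mul(114, -1289), -1))) = Add(Rational(-3844879, 4338067), Mul(3818116, Pow(-146946, -1))) = Add(Rational(-3844879, 4338067), Mul(3818116, Rational(-1, 146946))) = Add(Rational(-3844879, 4338067), Rational(-1909058, 73473)) = Rational(-8564116305653, 318730796691)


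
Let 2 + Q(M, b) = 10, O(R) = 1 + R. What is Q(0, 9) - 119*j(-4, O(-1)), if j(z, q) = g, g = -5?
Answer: 603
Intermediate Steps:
Q(M, b) = 8 (Q(M, b) = -2 + 10 = 8)
j(z, q) = -5
Q(0, 9) - 119*j(-4, O(-1)) = 8 - 119*(-5) = 8 + 595 = 603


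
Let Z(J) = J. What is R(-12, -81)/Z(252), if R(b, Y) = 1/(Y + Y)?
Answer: -1/40824 ≈ -2.4495e-5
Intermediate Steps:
R(b, Y) = 1/(2*Y)
R(-12, -81)/Z(252) = ((½)/(-81))/252 = ((½)*(-1/81))*(1/252) = -1/162*1/252 = -1/40824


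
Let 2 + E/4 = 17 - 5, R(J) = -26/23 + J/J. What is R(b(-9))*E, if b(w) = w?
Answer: -120/23 ≈ -5.2174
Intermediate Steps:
R(J) = -3/23 (R(J) = -26*1/23 + 1 = -26/23 + 1 = -3/23)
E = 40 (E = -8 + 4*(17 - 5) = -8 + 4*12 = -8 + 48 = 40)
R(b(-9))*E = -3/23*40 = -120/23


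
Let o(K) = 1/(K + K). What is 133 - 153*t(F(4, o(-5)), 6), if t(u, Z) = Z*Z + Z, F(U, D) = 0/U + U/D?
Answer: -6293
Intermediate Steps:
o(K) = 1/(2*K)
F(U, D) = U/D (F(U, D) = 0 + U/D = U/D)
t(u, Z) = Z + Z² (t(u, Z) = Z² + Z = Z + Z²)
133 - 153*t(F(4, o(-5)), 6) = 133 - 918*(1 + 6) = 133 - 918*7 = 133 - 153*42 = 133 - 6426 = -6293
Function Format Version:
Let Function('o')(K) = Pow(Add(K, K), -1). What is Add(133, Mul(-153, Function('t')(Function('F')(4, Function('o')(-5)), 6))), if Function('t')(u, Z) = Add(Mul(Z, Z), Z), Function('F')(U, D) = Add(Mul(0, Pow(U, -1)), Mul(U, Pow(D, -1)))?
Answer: -6293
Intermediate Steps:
Function('o')(K) = Mul(Rational(1, 2), Pow(K, -1)) (Function('o')(K) = Pow(Mul(2, K), -1) = Mul(Rational(1, 2), Pow(K, -1)))
Function('F')(U, D) = Mul(U, Pow(D, -1)) (Function('F')(U, D) = Add(0, Mul(U, Pow(D, -1))) = Mul(U, Pow(D, -1)))
Function('t')(u, Z) = Add(Z, Pow(Z, 2)) (Function('t')(u, Z) = Add(Pow(Z, 2), Z) = Add(Z, Pow(Z, 2)))
Add(133, Mul(-153, Function('t')(Function('F')(4, Function('o')(-5)), 6))) = Add(133, Mul(-153, Mul(6, Add(1, 6)))) = Add(133, Mul(-153, Mul(6, 7))) = Add(133, Mul(-153, 42)) = Add(133, -6426) = -6293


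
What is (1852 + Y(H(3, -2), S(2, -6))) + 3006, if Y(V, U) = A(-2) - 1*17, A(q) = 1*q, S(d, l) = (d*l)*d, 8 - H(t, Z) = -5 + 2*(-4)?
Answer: 4839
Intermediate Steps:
H(t, Z) = 21 (H(t, Z) = 8 - (-5 + 2*(-4)) = 8 - (-5 - 8) = 8 - 1*(-13) = 8 + 13 = 21)
S(d, l) = l*d²
A(q) = q
Y(V, U) = -19 (Y(V, U) = -2 - 1*17 = -2 - 17 = -19)
(1852 + Y(H(3, -2), S(2, -6))) + 3006 = (1852 - 19) + 3006 = 1833 + 3006 = 4839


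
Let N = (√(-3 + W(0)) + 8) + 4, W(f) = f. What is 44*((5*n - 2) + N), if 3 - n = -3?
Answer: 1760 + 44*I*√3 ≈ 1760.0 + 76.21*I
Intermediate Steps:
n = 6 (n = 3 - 1*(-3) = 3 + 3 = 6)
N = 12 + I*√3 (N = (√(-3 + 0) + 8) + 4 = (√(-3) + 8) + 4 = (I*√3 + 8) + 4 = (8 + I*√3) + 4 = 12 + I*√3 ≈ 12.0 + 1.732*I)
44*((5*n - 2) + N) = 44*((5*6 - 2) + (12 + I*√3)) = 44*((30 - 2) + (12 + I*√3)) = 44*(28 + (12 + I*√3)) = 44*(40 + I*√3) = 1760 + 44*I*√3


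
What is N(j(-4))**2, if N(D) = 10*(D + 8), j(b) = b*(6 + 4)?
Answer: 102400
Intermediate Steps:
j(b) = 10*b (j(b) = b*10 = 10*b)
N(D) = 80 + 10*D (N(D) = 10*(8 + D) = 80 + 10*D)
N(j(-4))**2 = (80 + 10*(10*(-4)))**2 = (80 + 10*(-40))**2 = (80 - 400)**2 = (-320)**2 = 102400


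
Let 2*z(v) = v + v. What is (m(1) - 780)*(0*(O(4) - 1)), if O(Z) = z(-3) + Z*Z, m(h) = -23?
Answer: 0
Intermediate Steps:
z(v) = v (z(v) = (v + v)/2 = (2*v)/2 = v)
O(Z) = -3 + Z² (O(Z) = -3 + Z*Z = -3 + Z²)
(m(1) - 780)*(0*(O(4) - 1)) = (-23 - 780)*(0*((-3 + 4²) - 1)) = -0*((-3 + 16) - 1) = -0*(13 - 1) = -0*12 = -803*0 = 0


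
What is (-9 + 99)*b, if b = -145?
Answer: -13050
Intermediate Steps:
(-9 + 99)*b = (-9 + 99)*(-145) = 90*(-145) = -13050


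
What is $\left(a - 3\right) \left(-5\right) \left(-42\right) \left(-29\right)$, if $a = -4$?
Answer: $42630$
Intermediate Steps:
$\left(a - 3\right) \left(-5\right) \left(-42\right) \left(-29\right) = \left(-4 - 3\right) \left(-5\right) \left(-42\right) \left(-29\right) = \left(-7\right) \left(-5\right) \left(-42\right) \left(-29\right) = 35 \left(-42\right) \left(-29\right) = \left(-1470\right) \left(-29\right) = 42630$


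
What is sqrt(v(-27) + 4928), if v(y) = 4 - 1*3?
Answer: sqrt(4929) ≈ 70.207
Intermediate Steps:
v(y) = 1 (v(y) = 4 - 3 = 1)
sqrt(v(-27) + 4928) = sqrt(1 + 4928) = sqrt(4929)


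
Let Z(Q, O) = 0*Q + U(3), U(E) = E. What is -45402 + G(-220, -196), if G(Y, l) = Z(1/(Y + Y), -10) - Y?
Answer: -45179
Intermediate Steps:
Z(Q, O) = 3 (Z(Q, O) = 0*Q + 3 = 0 + 3 = 3)
G(Y, l) = 3 - Y
-45402 + G(-220, -196) = -45402 + (3 - 1*(-220)) = -45402 + (3 + 220) = -45402 + 223 = -45179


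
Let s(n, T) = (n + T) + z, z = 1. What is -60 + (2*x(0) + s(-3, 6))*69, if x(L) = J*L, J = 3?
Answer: 216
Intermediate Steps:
x(L) = 3*L
s(n, T) = 1 + T + n (s(n, T) = (n + T) + 1 = (T + n) + 1 = 1 + T + n)
-60 + (2*x(0) + s(-3, 6))*69 = -60 + (2*(3*0) + (1 + 6 - 3))*69 = -60 + (2*0 + 4)*69 = -60 + (0 + 4)*69 = -60 + 4*69 = -60 + 276 = 216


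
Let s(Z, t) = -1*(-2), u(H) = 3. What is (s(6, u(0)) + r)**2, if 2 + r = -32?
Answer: 1024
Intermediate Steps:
s(Z, t) = 2
r = -34 (r = -2 - 32 = -34)
(s(6, u(0)) + r)**2 = (2 - 34)**2 = (-32)**2 = 1024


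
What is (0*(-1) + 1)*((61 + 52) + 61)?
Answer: 174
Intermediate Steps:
(0*(-1) + 1)*((61 + 52) + 61) = (0 + 1)*(113 + 61) = 1*174 = 174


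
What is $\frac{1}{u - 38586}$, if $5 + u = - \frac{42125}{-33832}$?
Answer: $- \frac{33832}{1305568587} \approx -2.5914 \cdot 10^{-5}$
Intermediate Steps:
$u = - \frac{127035}{33832}$ ($u = -5 - \frac{42125}{-33832} = -5 - - \frac{42125}{33832} = -5 + \frac{42125}{33832} = - \frac{127035}{33832} \approx -3.7549$)
$\frac{1}{u - 38586} = \frac{1}{- \frac{127035}{33832} - 38586} = \frac{1}{- \frac{1305568587}{33832}} = - \frac{33832}{1305568587}$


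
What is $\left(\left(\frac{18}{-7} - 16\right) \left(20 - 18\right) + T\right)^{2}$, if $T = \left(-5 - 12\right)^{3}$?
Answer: $\frac{1200691801}{49} \approx 2.4504 \cdot 10^{7}$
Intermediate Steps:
$T = -4913$ ($T = \left(-5 - 12\right)^{3} = \left(-17\right)^{3} = -4913$)
$\left(\left(\frac{18}{-7} - 16\right) \left(20 - 18\right) + T\right)^{2} = \left(\left(\frac{18}{-7} - 16\right) \left(20 - 18\right) - 4913\right)^{2} = \left(\left(18 \left(- \frac{1}{7}\right) - 16\right) 2 - 4913\right)^{2} = \left(\left(- \frac{18}{7} - 16\right) 2 - 4913\right)^{2} = \left(\left(- \frac{130}{7}\right) 2 - 4913\right)^{2} = \left(- \frac{260}{7} - 4913\right)^{2} = \left(- \frac{34651}{7}\right)^{2} = \frac{1200691801}{49}$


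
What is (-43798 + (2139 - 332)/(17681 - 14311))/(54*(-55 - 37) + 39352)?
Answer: -147597453/115874080 ≈ -1.2738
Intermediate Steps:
(-43798 + (2139 - 332)/(17681 - 14311))/(54*(-55 - 37) + 39352) = (-43798 + 1807/3370)/(54*(-92) + 39352) = (-43798 + 1807*(1/3370))/(-4968 + 39352) = (-43798 + 1807/3370)/34384 = -147597453/3370*1/34384 = -147597453/115874080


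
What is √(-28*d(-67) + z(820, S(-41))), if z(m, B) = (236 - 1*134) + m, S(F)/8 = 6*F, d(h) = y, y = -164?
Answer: √5514 ≈ 74.256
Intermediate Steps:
d(h) = -164
S(F) = 48*F (S(F) = 8*(6*F) = 48*F)
z(m, B) = 102 + m (z(m, B) = (236 - 134) + m = 102 + m)
√(-28*d(-67) + z(820, S(-41))) = √(-28*(-164) + (102 + 820)) = √(4592 + 922) = √5514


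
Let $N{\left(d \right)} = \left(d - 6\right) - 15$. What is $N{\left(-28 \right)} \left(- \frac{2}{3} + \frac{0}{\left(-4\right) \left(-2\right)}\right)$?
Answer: $\frac{98}{3} \approx 32.667$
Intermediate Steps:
$N{\left(d \right)} = -21 + d$ ($N{\left(d \right)} = \left(-6 + d\right) - 15 = -21 + d$)
$N{\left(-28 \right)} \left(- \frac{2}{3} + \frac{0}{\left(-4\right) \left(-2\right)}\right) = \left(-21 - 28\right) \left(- \frac{2}{3} + \frac{0}{\left(-4\right) \left(-2\right)}\right) = - 49 \left(\left(-2\right) \frac{1}{3} + \frac{0}{8}\right) = - 49 \left(- \frac{2}{3} + 0 \cdot \frac{1}{8}\right) = - 49 \left(- \frac{2}{3} + 0\right) = \left(-49\right) \left(- \frac{2}{3}\right) = \frac{98}{3}$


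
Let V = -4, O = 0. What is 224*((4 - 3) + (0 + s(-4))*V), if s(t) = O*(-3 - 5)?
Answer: 224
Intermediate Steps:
s(t) = 0 (s(t) = 0*(-3 - 5) = 0*(-8) = 0)
224*((4 - 3) + (0 + s(-4))*V) = 224*((4 - 3) + (0 + 0)*(-4)) = 224*(1 + 0*(-4)) = 224*(1 + 0) = 224*1 = 224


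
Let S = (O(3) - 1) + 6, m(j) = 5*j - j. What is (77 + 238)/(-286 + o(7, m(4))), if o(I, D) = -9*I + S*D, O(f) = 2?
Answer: -105/79 ≈ -1.3291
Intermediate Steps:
m(j) = 4*j
S = 7 (S = (2 - 1) + 6 = 1 + 6 = 7)
o(I, D) = -9*I + 7*D
(77 + 238)/(-286 + o(7, m(4))) = (77 + 238)/(-286 + (-9*7 + 7*(4*4))) = 315/(-286 + (-63 + 7*16)) = 315/(-286 + (-63 + 112)) = 315/(-286 + 49) = 315/(-237) = 315*(-1/237) = -105/79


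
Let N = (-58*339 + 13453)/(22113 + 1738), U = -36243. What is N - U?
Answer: 864425584/23851 ≈ 36243.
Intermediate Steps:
N = -6209/23851 (N = (-19662 + 13453)/23851 = -6209*1/23851 = -6209/23851 ≈ -0.26032)
N - U = -6209/23851 - 1*(-36243) = -6209/23851 + 36243 = 864425584/23851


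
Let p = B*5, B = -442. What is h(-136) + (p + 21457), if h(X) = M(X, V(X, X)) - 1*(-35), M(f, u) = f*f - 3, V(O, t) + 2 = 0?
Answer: 37775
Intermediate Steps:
p = -2210 (p = -442*5 = -2210)
V(O, t) = -2 (V(O, t) = -2 + 0 = -2)
M(f, u) = -3 + f² (M(f, u) = f² - 3 = -3 + f²)
h(X) = 32 + X² (h(X) = (-3 + X²) - 1*(-35) = (-3 + X²) + 35 = 32 + X²)
h(-136) + (p + 21457) = (32 + (-136)²) + (-2210 + 21457) = (32 + 18496) + 19247 = 18528 + 19247 = 37775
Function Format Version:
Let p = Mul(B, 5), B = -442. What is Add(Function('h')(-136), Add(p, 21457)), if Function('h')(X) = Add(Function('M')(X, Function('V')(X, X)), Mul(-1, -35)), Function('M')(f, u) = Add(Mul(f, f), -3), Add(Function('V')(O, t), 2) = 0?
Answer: 37775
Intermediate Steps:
p = -2210 (p = Mul(-442, 5) = -2210)
Function('V')(O, t) = -2 (Function('V')(O, t) = Add(-2, 0) = -2)
Function('M')(f, u) = Add(-3, Pow(f, 2)) (Function('M')(f, u) = Add(Pow(f, 2), -3) = Add(-3, Pow(f, 2)))
Function('h')(X) = Add(32, Pow(X, 2)) (Function('h')(X) = Add(Add(-3, Pow(X, 2)), Mul(-1, -35)) = Add(Add(-3, Pow(X, 2)), 35) = Add(32, Pow(X, 2)))
Add(Function('h')(-136), Add(p, 21457)) = Add(Add(32, Pow(-136, 2)), Add(-2210, 21457)) = Add(Add(32, 18496), 19247) = Add(18528, 19247) = 37775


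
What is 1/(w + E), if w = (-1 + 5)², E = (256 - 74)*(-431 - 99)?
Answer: -1/96444 ≈ -1.0369e-5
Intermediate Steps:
E = -96460 (E = 182*(-530) = -96460)
w = 16 (w = 4² = 16)
1/(w + E) = 1/(16 - 96460) = 1/(-96444) = -1/96444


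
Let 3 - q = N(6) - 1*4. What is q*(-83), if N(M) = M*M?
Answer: 2407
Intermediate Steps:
N(M) = M²
q = -29 (q = 3 - (6² - 1*4) = 3 - (36 - 4) = 3 - 1*32 = 3 - 32 = -29)
q*(-83) = -29*(-83) = 2407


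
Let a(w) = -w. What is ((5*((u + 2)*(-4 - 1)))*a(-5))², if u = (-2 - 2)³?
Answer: 60062500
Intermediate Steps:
u = -64 (u = (-4)³ = -64)
((5*((u + 2)*(-4 - 1)))*a(-5))² = ((5*((-64 + 2)*(-4 - 1)))*(-1*(-5)))² = ((5*(-62*(-5)))*5)² = ((5*310)*5)² = (1550*5)² = 7750² = 60062500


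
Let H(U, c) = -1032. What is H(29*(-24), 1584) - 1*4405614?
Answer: -4406646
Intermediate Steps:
H(29*(-24), 1584) - 1*4405614 = -1032 - 1*4405614 = -1032 - 4405614 = -4406646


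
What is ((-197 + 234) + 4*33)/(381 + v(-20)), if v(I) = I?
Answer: 169/361 ≈ 0.46814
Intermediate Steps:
((-197 + 234) + 4*33)/(381 + v(-20)) = ((-197 + 234) + 4*33)/(381 - 20) = (37 + 132)/361 = 169*(1/361) = 169/361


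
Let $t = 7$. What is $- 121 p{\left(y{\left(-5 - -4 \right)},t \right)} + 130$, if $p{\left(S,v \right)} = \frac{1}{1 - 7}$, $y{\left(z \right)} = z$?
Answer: $\frac{901}{6} \approx 150.17$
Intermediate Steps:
$p{\left(S,v \right)} = - \frac{1}{6}$ ($p{\left(S,v \right)} = \frac{1}{-6} = - \frac{1}{6}$)
$- 121 p{\left(y{\left(-5 - -4 \right)},t \right)} + 130 = \left(-121\right) \left(- \frac{1}{6}\right) + 130 = \frac{121}{6} + 130 = \frac{901}{6}$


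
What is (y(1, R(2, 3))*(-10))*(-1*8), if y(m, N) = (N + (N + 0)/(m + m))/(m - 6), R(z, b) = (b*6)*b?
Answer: -1296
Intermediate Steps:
R(z, b) = 6*b**2 (R(z, b) = (6*b)*b = 6*b**2)
y(m, N) = (N + N/(2*m))/(-6 + m) (y(m, N) = (N + N/((2*m)))/(-6 + m) = (N + N*(1/(2*m)))/(-6 + m) = (N + N/(2*m))/(-6 + m))
(y(1, R(2, 3))*(-10))*(-1*8) = (((1/2)*(6*3**2)*(1 + 2*1)/(1*(-6 + 1)))*(-10))*(-1*8) = (((1/2)*(6*9)*1*(1 + 2)/(-5))*(-10))*(-8) = (((1/2)*54*1*(-1/5)*3)*(-10))*(-8) = -81/5*(-10)*(-8) = 162*(-8) = -1296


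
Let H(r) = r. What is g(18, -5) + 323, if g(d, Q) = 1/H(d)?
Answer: 5815/18 ≈ 323.06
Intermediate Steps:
g(d, Q) = 1/d
g(18, -5) + 323 = 1/18 + 323 = 5815/18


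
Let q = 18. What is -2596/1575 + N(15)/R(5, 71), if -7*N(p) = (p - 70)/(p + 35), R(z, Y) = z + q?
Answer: -118921/72450 ≈ -1.6414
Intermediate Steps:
R(z, Y) = 18 + z (R(z, Y) = z + 18 = 18 + z)
N(p) = -(-70 + p)/(7*(35 + p)) (N(p) = -(p - 70)/(7*(p + 35)) = -(-70 + p)/(7*(35 + p)))
-2596/1575 + N(15)/R(5, 71) = -2596/1575 + ((70 - 1*15)/(7*(35 + 15)))/(18 + 5) = -2596*1/1575 + ((⅐)*(70 - 15)/50)/23 = -2596/1575 + ((⅐)*(1/50)*55)*(1/23) = -2596/1575 + (11/70)*(1/23) = -2596/1575 + 11/1610 = -118921/72450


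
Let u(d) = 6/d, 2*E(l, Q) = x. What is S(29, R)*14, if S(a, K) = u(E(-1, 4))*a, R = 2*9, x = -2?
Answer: -2436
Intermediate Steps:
E(l, Q) = -1 (E(l, Q) = (½)*(-2) = -1)
R = 18
S(a, K) = -6*a (S(a, K) = (6/(-1))*a = (6*(-1))*a = -6*a)
S(29, R)*14 = -6*29*14 = -174*14 = -2436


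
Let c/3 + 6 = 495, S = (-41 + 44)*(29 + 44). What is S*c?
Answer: 321273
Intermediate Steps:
S = 219 (S = 3*73 = 219)
c = 1467 (c = -18 + 3*495 = -18 + 1485 = 1467)
S*c = 219*1467 = 321273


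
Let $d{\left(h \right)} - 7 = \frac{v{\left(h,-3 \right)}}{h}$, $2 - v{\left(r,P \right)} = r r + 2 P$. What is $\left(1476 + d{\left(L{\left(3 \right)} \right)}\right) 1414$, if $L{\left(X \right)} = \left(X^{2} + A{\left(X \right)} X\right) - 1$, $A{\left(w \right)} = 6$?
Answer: $\frac{26788230}{13} \approx 2.0606 \cdot 10^{6}$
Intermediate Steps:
$v{\left(r,P \right)} = 2 - r^{2} - 2 P$ ($v{\left(r,P \right)} = 2 - \left(r r + 2 P\right) = 2 - \left(r^{2} + 2 P\right) = 2 - r^{2} - 2 P$)
$L{\left(X \right)} = -1 + X^{2} + 6 X$ ($L{\left(X \right)} = \left(X^{2} + 6 X\right) - 1 = -1 + X^{2} + 6 X$)
$d{\left(h \right)} = 7 + \frac{8 - h^{2}}{h}$ ($d{\left(h \right)} = 7 + \frac{2 - h^{2} - -6}{h} = 7 + \frac{2 - h^{2} + 6}{h} = 7 + \frac{8 - h^{2}}{h}$)
$\left(1476 + d{\left(L{\left(3 \right)} \right)}\right) 1414 = \left(1476 + \left(7 - \left(-1 + 3^{2} + 6 \cdot 3\right) + \frac{8}{-1 + 3^{2} + 6 \cdot 3}\right)\right) 1414 = \left(1476 + \left(7 - \left(-1 + 9 + 18\right) + \frac{8}{-1 + 9 + 18}\right)\right) 1414 = \left(1476 + \left(7 - 26 + \frac{8}{26}\right)\right) 1414 = \left(1476 + \left(7 - 26 + 8 \cdot \frac{1}{26}\right)\right) 1414 = \left(1476 + \left(7 - 26 + \frac{4}{13}\right)\right) 1414 = \left(1476 - \frac{243}{13}\right) 1414 = \frac{18945}{13} \cdot 1414 = \frac{26788230}{13}$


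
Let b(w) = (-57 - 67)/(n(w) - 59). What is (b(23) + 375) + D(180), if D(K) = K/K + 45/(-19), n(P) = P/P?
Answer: 207049/551 ≈ 375.77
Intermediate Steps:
n(P) = 1
D(K) = -26/19 (D(K) = 1 + 45*(-1/19) = 1 - 45/19 = -26/19)
b(w) = 62/29 (b(w) = (-57 - 67)/(1 - 59) = -124/(-58) = -124*(-1/58) = 62/29)
(b(23) + 375) + D(180) = (62/29 + 375) - 26/19 = 10937/29 - 26/19 = 207049/551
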